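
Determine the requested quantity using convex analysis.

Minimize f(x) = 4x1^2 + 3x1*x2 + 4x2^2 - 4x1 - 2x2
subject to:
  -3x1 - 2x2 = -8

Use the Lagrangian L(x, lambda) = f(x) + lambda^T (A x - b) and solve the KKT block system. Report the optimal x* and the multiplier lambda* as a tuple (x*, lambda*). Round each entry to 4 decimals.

Form the Lagrangian:
  L(x, lambda) = (1/2) x^T Q x + c^T x + lambda^T (A x - b)
Stationarity (grad_x L = 0): Q x + c + A^T lambda = 0.
Primal feasibility: A x = b.

This gives the KKT block system:
  [ Q   A^T ] [ x     ]   [-c ]
  [ A    0  ] [ lambda ] = [ b ]

Solving the linear system:
  x*      = (2.1765, 0.7353)
  lambda* = (5.2059)
  f(x*)   = 15.7353

x* = (2.1765, 0.7353), lambda* = (5.2059)


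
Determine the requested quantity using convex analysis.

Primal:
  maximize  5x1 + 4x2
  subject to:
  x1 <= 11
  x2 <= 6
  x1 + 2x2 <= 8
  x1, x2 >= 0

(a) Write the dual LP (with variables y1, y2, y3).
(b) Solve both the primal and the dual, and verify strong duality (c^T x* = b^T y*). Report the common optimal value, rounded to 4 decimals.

The standard primal-dual pair for 'max c^T x s.t. A x <= b, x >= 0' is:
  Dual:  min b^T y  s.t.  A^T y >= c,  y >= 0.

So the dual LP is:
  minimize  11y1 + 6y2 + 8y3
  subject to:
    y1 + y3 >= 5
    y2 + 2y3 >= 4
    y1, y2, y3 >= 0

Solving the primal: x* = (8, 0).
  primal value c^T x* = 40.
Solving the dual: y* = (0, 0, 5).
  dual value b^T y* = 40.
Strong duality: c^T x* = b^T y*. Confirmed.

40


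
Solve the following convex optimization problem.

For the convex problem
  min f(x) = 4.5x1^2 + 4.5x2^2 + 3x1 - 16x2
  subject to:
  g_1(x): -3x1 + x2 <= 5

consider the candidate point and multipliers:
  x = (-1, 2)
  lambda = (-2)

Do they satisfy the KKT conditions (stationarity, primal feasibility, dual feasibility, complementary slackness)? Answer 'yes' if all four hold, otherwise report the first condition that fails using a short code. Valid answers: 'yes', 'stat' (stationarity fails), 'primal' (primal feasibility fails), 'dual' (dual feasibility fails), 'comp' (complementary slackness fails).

Gradient of f: grad f(x) = Q x + c = (-6, 2)
Constraint values g_i(x) = a_i^T x - b_i:
  g_1((-1, 2)) = 0
Stationarity residual: grad f(x) + sum_i lambda_i a_i = (0, 0)
  -> stationarity OK
Primal feasibility (all g_i <= 0): OK
Dual feasibility (all lambda_i >= 0): FAILS
Complementary slackness (lambda_i * g_i(x) = 0 for all i): OK

Verdict: the first failing condition is dual_feasibility -> dual.

dual


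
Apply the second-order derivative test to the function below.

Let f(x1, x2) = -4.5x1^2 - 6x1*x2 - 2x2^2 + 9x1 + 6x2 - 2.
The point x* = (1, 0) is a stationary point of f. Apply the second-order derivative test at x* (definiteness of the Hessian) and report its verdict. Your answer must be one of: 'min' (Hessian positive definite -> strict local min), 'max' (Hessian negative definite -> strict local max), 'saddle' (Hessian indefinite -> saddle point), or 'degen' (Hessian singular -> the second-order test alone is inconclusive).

Compute the Hessian H = grad^2 f:
  H = [[-9, -6], [-6, -4]]
Verify stationarity: grad f(x*) = H x* + g = (0, 0).
Eigenvalues of H: -13, 0.
H has a zero eigenvalue (singular; negative semidefinite but not definite), so H is neither positive definite, negative definite, nor indefinite. The second-order test alone is inconclusive -> degen.
(Indeed, f is constant along the null direction of H through x*, so x* is not a strict local extremum.)

degen


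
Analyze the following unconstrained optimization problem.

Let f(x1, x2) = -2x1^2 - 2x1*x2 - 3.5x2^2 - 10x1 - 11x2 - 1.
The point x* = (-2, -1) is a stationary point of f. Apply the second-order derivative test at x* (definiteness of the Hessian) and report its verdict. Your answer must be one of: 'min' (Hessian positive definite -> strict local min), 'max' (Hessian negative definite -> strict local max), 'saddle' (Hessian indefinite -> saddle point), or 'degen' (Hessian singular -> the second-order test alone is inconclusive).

Compute the Hessian H = grad^2 f:
  H = [[-4, -2], [-2, -7]]
Verify stationarity: grad f(x*) = H x* + g = (0, 0).
Eigenvalues of H: -8, -3.
Both eigenvalues < 0, so H is negative definite -> x* is a strict local max.

max


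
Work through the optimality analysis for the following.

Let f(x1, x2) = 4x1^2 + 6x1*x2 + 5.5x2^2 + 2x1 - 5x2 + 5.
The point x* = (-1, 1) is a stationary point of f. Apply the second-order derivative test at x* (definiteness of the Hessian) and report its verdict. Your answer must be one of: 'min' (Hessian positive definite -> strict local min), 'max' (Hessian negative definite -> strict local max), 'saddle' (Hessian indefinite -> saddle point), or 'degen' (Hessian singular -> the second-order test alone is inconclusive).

Compute the Hessian H = grad^2 f:
  H = [[8, 6], [6, 11]]
Verify stationarity: grad f(x*) = H x* + g = (0, 0).
Eigenvalues of H: 3.3153, 15.6847.
Both eigenvalues > 0, so H is positive definite -> x* is a strict local min.

min


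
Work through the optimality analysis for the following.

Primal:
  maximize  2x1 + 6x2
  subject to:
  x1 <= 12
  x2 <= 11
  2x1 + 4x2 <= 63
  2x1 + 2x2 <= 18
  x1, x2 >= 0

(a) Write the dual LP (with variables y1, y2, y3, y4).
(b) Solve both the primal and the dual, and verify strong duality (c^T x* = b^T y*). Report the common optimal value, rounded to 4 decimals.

The standard primal-dual pair for 'max c^T x s.t. A x <= b, x >= 0' is:
  Dual:  min b^T y  s.t.  A^T y >= c,  y >= 0.

So the dual LP is:
  minimize  12y1 + 11y2 + 63y3 + 18y4
  subject to:
    y1 + 2y3 + 2y4 >= 2
    y2 + 4y3 + 2y4 >= 6
    y1, y2, y3, y4 >= 0

Solving the primal: x* = (0, 9).
  primal value c^T x* = 54.
Solving the dual: y* = (0, 0, 0, 3).
  dual value b^T y* = 54.
Strong duality: c^T x* = b^T y*. Confirmed.

54


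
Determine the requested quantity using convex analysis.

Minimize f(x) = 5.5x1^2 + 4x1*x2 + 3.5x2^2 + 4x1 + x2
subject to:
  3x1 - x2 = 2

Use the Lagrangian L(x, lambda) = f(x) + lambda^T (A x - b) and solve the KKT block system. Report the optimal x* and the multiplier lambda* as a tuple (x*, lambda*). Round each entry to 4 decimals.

Form the Lagrangian:
  L(x, lambda) = (1/2) x^T Q x + c^T x + lambda^T (A x - b)
Stationarity (grad_x L = 0): Q x + c + A^T lambda = 0.
Primal feasibility: A x = b.

This gives the KKT block system:
  [ Q   A^T ] [ x     ]   [-c ]
  [ A    0  ] [ lambda ] = [ b ]

Solving the linear system:
  x*      = (0.4388, -0.6837)
  lambda* = (-2.0306)
  f(x*)   = 2.5663

x* = (0.4388, -0.6837), lambda* = (-2.0306)


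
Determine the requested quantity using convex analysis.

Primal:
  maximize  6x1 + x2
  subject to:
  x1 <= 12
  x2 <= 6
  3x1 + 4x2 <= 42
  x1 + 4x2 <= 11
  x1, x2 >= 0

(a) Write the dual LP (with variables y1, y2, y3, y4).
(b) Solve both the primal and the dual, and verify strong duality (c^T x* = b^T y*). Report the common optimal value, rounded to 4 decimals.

The standard primal-dual pair for 'max c^T x s.t. A x <= b, x >= 0' is:
  Dual:  min b^T y  s.t.  A^T y >= c,  y >= 0.

So the dual LP is:
  minimize  12y1 + 6y2 + 42y3 + 11y4
  subject to:
    y1 + 3y3 + y4 >= 6
    y2 + 4y3 + 4y4 >= 1
    y1, y2, y3, y4 >= 0

Solving the primal: x* = (11, 0).
  primal value c^T x* = 66.
Solving the dual: y* = (0, 0, 0, 6).
  dual value b^T y* = 66.
Strong duality: c^T x* = b^T y*. Confirmed.

66


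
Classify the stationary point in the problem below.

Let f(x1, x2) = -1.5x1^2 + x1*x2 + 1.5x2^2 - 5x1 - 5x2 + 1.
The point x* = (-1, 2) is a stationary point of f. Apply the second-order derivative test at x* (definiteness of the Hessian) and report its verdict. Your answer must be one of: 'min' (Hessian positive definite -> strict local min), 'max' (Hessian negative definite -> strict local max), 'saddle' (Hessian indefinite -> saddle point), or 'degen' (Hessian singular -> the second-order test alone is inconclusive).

Compute the Hessian H = grad^2 f:
  H = [[-3, 1], [1, 3]]
Verify stationarity: grad f(x*) = H x* + g = (0, 0).
Eigenvalues of H: -3.1623, 3.1623.
Eigenvalues have mixed signs, so H is indefinite -> x* is a saddle point.

saddle


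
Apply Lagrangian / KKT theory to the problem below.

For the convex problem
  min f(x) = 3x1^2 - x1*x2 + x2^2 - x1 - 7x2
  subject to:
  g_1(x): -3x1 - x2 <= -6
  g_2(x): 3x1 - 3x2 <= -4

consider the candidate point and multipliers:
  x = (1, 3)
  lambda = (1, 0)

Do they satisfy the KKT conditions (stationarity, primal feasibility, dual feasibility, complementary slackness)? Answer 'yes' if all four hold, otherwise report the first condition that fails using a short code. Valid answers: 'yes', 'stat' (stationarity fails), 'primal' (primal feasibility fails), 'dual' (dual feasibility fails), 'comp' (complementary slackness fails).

Gradient of f: grad f(x) = Q x + c = (2, -2)
Constraint values g_i(x) = a_i^T x - b_i:
  g_1((1, 3)) = 0
  g_2((1, 3)) = -2
Stationarity residual: grad f(x) + sum_i lambda_i a_i = (-1, -3)
  -> stationarity FAILS
Primal feasibility (all g_i <= 0): OK
Dual feasibility (all lambda_i >= 0): OK
Complementary slackness (lambda_i * g_i(x) = 0 for all i): OK

Verdict: the first failing condition is stationarity -> stat.

stat


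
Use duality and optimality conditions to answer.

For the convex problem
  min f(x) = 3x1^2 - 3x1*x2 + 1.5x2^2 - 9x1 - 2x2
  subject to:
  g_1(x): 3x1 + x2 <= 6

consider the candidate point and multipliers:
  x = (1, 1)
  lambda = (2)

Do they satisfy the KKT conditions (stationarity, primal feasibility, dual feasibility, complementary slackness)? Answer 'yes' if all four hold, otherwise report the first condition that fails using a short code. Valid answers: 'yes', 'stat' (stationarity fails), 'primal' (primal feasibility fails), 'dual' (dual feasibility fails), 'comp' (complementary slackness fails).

Gradient of f: grad f(x) = Q x + c = (-6, -2)
Constraint values g_i(x) = a_i^T x - b_i:
  g_1((1, 1)) = -2
Stationarity residual: grad f(x) + sum_i lambda_i a_i = (0, 0)
  -> stationarity OK
Primal feasibility (all g_i <= 0): OK
Dual feasibility (all lambda_i >= 0): OK
Complementary slackness (lambda_i * g_i(x) = 0 for all i): FAILS

Verdict: the first failing condition is complementary_slackness -> comp.

comp


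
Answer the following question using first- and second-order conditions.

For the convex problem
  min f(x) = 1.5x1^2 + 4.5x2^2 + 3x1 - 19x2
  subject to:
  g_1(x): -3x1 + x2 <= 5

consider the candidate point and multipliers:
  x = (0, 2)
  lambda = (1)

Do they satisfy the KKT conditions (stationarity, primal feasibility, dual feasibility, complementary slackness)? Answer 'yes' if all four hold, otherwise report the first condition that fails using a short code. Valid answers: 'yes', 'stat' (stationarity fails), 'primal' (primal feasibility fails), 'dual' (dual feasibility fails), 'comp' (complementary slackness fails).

Gradient of f: grad f(x) = Q x + c = (3, -1)
Constraint values g_i(x) = a_i^T x - b_i:
  g_1((0, 2)) = -3
Stationarity residual: grad f(x) + sum_i lambda_i a_i = (0, 0)
  -> stationarity OK
Primal feasibility (all g_i <= 0): OK
Dual feasibility (all lambda_i >= 0): OK
Complementary slackness (lambda_i * g_i(x) = 0 for all i): FAILS

Verdict: the first failing condition is complementary_slackness -> comp.

comp


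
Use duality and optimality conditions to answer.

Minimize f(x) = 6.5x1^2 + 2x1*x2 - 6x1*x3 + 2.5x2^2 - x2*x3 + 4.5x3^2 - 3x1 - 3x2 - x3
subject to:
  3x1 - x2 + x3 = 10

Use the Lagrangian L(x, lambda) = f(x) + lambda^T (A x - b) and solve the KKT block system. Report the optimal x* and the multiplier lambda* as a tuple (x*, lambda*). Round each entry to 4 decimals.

Form the Lagrangian:
  L(x, lambda) = (1/2) x^T Q x + c^T x + lambda^T (A x - b)
Stationarity (grad_x L = 0): Q x + c + A^T lambda = 0.
Primal feasibility: A x = b.

This gives the KKT block system:
  [ Q   A^T ] [ x     ]   [-c ]
  [ A    0  ] [ lambda ] = [ b ]

Solving the linear system:
  x*      = (2.3608, -0.8247, 2.0928)
  lambda* = (-4.4948)
  f(x*)   = 19.1237

x* = (2.3608, -0.8247, 2.0928), lambda* = (-4.4948)


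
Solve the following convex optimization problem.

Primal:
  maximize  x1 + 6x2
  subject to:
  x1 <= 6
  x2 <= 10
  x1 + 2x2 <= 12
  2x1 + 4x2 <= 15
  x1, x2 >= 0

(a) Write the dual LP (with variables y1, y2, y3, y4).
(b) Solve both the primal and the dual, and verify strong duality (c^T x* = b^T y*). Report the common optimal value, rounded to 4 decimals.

The standard primal-dual pair for 'max c^T x s.t. A x <= b, x >= 0' is:
  Dual:  min b^T y  s.t.  A^T y >= c,  y >= 0.

So the dual LP is:
  minimize  6y1 + 10y2 + 12y3 + 15y4
  subject to:
    y1 + y3 + 2y4 >= 1
    y2 + 2y3 + 4y4 >= 6
    y1, y2, y3, y4 >= 0

Solving the primal: x* = (0, 3.75).
  primal value c^T x* = 22.5.
Solving the dual: y* = (0, 0, 0, 1.5).
  dual value b^T y* = 22.5.
Strong duality: c^T x* = b^T y*. Confirmed.

22.5


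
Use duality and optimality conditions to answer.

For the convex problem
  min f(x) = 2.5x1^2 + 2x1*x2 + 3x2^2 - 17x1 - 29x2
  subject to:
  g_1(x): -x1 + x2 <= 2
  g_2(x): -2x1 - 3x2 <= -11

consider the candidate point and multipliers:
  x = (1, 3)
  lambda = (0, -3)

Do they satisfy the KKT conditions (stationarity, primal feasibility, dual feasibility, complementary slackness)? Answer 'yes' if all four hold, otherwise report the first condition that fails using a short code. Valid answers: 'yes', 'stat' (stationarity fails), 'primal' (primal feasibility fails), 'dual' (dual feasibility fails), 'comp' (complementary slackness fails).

Gradient of f: grad f(x) = Q x + c = (-6, -9)
Constraint values g_i(x) = a_i^T x - b_i:
  g_1((1, 3)) = 0
  g_2((1, 3)) = 0
Stationarity residual: grad f(x) + sum_i lambda_i a_i = (0, 0)
  -> stationarity OK
Primal feasibility (all g_i <= 0): OK
Dual feasibility (all lambda_i >= 0): FAILS
Complementary slackness (lambda_i * g_i(x) = 0 for all i): OK

Verdict: the first failing condition is dual_feasibility -> dual.

dual


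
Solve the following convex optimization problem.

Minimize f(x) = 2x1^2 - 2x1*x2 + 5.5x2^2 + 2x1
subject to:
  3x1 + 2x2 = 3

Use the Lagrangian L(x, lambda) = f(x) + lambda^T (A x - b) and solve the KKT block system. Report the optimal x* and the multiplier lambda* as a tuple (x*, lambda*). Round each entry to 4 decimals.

Form the Lagrangian:
  L(x, lambda) = (1/2) x^T Q x + c^T x + lambda^T (A x - b)
Stationarity (grad_x L = 0): Q x + c + A^T lambda = 0.
Primal feasibility: A x = b.

This gives the KKT block system:
  [ Q   A^T ] [ x     ]   [-c ]
  [ A    0  ] [ lambda ] = [ b ]

Solving the linear system:
  x*      = (0.741, 0.3885)
  lambda* = (-1.3957)
  f(x*)   = 2.8345

x* = (0.741, 0.3885), lambda* = (-1.3957)


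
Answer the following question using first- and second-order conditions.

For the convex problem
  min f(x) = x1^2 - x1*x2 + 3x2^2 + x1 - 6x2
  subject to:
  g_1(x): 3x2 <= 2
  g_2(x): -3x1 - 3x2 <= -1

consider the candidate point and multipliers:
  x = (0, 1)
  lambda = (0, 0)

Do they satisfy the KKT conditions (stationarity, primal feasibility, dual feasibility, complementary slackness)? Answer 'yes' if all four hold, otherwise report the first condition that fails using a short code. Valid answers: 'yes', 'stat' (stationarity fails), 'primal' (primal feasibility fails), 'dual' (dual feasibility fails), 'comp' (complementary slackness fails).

Gradient of f: grad f(x) = Q x + c = (0, 0)
Constraint values g_i(x) = a_i^T x - b_i:
  g_1((0, 1)) = 1
  g_2((0, 1)) = -2
Stationarity residual: grad f(x) + sum_i lambda_i a_i = (0, 0)
  -> stationarity OK
Primal feasibility (all g_i <= 0): FAILS
Dual feasibility (all lambda_i >= 0): OK
Complementary slackness (lambda_i * g_i(x) = 0 for all i): OK

Verdict: the first failing condition is primal_feasibility -> primal.

primal


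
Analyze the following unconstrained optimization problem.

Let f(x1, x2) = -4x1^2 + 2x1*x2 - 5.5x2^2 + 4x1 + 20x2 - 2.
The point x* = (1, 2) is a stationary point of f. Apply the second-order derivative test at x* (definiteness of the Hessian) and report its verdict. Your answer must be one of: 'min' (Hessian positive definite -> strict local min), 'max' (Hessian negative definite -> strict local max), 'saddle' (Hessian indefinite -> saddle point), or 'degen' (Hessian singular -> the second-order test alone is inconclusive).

Compute the Hessian H = grad^2 f:
  H = [[-8, 2], [2, -11]]
Verify stationarity: grad f(x*) = H x* + g = (0, 0).
Eigenvalues of H: -12, -7.
Both eigenvalues < 0, so H is negative definite -> x* is a strict local max.

max


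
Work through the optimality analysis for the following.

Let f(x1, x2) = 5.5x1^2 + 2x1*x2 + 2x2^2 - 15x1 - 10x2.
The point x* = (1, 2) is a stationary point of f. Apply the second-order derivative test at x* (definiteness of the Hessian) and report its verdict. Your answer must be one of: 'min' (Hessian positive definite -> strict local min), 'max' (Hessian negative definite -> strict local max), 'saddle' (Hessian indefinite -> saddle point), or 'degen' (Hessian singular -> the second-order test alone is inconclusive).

Compute the Hessian H = grad^2 f:
  H = [[11, 2], [2, 4]]
Verify stationarity: grad f(x*) = H x* + g = (0, 0).
Eigenvalues of H: 3.4689, 11.5311.
Both eigenvalues > 0, so H is positive definite -> x* is a strict local min.

min


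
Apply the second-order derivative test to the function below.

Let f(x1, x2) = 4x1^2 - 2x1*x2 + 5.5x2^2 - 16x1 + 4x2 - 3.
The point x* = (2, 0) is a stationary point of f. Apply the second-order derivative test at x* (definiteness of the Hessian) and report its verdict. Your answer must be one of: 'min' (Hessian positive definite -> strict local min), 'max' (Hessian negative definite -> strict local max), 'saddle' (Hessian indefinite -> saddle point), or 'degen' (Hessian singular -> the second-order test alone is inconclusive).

Compute the Hessian H = grad^2 f:
  H = [[8, -2], [-2, 11]]
Verify stationarity: grad f(x*) = H x* + g = (0, 0).
Eigenvalues of H: 7, 12.
Both eigenvalues > 0, so H is positive definite -> x* is a strict local min.

min


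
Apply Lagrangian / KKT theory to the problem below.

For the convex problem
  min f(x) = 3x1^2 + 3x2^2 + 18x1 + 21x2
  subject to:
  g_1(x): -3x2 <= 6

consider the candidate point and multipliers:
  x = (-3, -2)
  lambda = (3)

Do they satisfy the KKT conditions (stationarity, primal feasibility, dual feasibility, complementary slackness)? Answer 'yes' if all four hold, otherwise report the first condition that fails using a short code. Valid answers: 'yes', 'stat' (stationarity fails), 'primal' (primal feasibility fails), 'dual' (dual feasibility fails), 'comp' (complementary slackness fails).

Gradient of f: grad f(x) = Q x + c = (0, 9)
Constraint values g_i(x) = a_i^T x - b_i:
  g_1((-3, -2)) = 0
Stationarity residual: grad f(x) + sum_i lambda_i a_i = (0, 0)
  -> stationarity OK
Primal feasibility (all g_i <= 0): OK
Dual feasibility (all lambda_i >= 0): OK
Complementary slackness (lambda_i * g_i(x) = 0 for all i): OK

Verdict: yes, KKT holds.

yes


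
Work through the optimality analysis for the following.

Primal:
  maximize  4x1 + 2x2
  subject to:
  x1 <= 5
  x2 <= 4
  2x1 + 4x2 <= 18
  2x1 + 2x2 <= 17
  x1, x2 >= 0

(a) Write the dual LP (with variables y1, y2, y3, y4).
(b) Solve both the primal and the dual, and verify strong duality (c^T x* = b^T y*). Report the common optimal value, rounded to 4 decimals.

The standard primal-dual pair for 'max c^T x s.t. A x <= b, x >= 0' is:
  Dual:  min b^T y  s.t.  A^T y >= c,  y >= 0.

So the dual LP is:
  minimize  5y1 + 4y2 + 18y3 + 17y4
  subject to:
    y1 + 2y3 + 2y4 >= 4
    y2 + 4y3 + 2y4 >= 2
    y1, y2, y3, y4 >= 0

Solving the primal: x* = (5, 2).
  primal value c^T x* = 24.
Solving the dual: y* = (3, 0, 0.5, 0).
  dual value b^T y* = 24.
Strong duality: c^T x* = b^T y*. Confirmed.

24


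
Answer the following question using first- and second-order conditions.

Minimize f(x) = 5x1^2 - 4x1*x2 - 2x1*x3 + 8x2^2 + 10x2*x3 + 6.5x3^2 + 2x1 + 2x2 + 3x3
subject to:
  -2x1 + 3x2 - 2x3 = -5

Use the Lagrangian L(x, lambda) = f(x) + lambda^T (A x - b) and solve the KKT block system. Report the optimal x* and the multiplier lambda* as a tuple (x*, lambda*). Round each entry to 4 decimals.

Form the Lagrangian:
  L(x, lambda) = (1/2) x^T Q x + c^T x + lambda^T (A x - b)
Stationarity (grad_x L = 0): Q x + c + A^T lambda = 0.
Primal feasibility: A x = b.

This gives the KKT block system:
  [ Q   A^T ] [ x     ]   [-c ]
  [ A    0  ] [ lambda ] = [ b ]

Solving the linear system:
  x*      = (-0.0457, -1.0886, 0.9128)
  lambda* = (2.0357)
  f(x*)   = 5.3242

x* = (-0.0457, -1.0886, 0.9128), lambda* = (2.0357)


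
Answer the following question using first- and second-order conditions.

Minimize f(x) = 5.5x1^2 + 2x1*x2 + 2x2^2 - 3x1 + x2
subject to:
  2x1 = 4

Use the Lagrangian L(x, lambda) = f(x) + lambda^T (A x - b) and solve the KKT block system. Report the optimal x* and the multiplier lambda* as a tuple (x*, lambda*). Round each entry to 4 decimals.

Form the Lagrangian:
  L(x, lambda) = (1/2) x^T Q x + c^T x + lambda^T (A x - b)
Stationarity (grad_x L = 0): Q x + c + A^T lambda = 0.
Primal feasibility: A x = b.

This gives the KKT block system:
  [ Q   A^T ] [ x     ]   [-c ]
  [ A    0  ] [ lambda ] = [ b ]

Solving the linear system:
  x*      = (2, -1.25)
  lambda* = (-8.25)
  f(x*)   = 12.875

x* = (2, -1.25), lambda* = (-8.25)


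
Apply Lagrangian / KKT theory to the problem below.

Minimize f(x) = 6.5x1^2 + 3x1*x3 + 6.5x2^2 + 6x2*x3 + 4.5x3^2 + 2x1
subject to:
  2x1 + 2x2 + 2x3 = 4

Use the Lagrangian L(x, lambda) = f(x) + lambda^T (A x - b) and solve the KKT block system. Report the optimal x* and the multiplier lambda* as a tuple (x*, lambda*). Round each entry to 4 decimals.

Form the Lagrangian:
  L(x, lambda) = (1/2) x^T Q x + c^T x + lambda^T (A x - b)
Stationarity (grad_x L = 0): Q x + c + A^T lambda = 0.
Primal feasibility: A x = b.

This gives the KKT block system:
  [ Q   A^T ] [ x     ]   [-c ]
  [ A    0  ] [ lambda ] = [ b ]

Solving the linear system:
  x*      = (0.625, 0.6, 0.775)
  lambda* = (-6.225)
  f(x*)   = 13.075

x* = (0.625, 0.6, 0.775), lambda* = (-6.225)


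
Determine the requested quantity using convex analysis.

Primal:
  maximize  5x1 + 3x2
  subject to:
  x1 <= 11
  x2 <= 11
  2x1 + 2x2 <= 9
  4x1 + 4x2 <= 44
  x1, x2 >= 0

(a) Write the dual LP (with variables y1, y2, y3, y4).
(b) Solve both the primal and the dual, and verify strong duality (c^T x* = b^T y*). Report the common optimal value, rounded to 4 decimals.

The standard primal-dual pair for 'max c^T x s.t. A x <= b, x >= 0' is:
  Dual:  min b^T y  s.t.  A^T y >= c,  y >= 0.

So the dual LP is:
  minimize  11y1 + 11y2 + 9y3 + 44y4
  subject to:
    y1 + 2y3 + 4y4 >= 5
    y2 + 2y3 + 4y4 >= 3
    y1, y2, y3, y4 >= 0

Solving the primal: x* = (4.5, 0).
  primal value c^T x* = 22.5.
Solving the dual: y* = (0, 0, 2.5, 0).
  dual value b^T y* = 22.5.
Strong duality: c^T x* = b^T y*. Confirmed.

22.5


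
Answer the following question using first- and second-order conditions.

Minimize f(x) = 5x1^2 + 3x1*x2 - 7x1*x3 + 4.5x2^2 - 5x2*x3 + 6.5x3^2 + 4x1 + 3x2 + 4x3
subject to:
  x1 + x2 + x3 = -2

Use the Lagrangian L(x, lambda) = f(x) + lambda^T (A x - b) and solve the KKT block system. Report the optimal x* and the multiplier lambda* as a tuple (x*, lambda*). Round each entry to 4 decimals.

Form the Lagrangian:
  L(x, lambda) = (1/2) x^T Q x + c^T x + lambda^T (A x - b)
Stationarity (grad_x L = 0): Q x + c + A^T lambda = 0.
Primal feasibility: A x = b.

This gives the KKT block system:
  [ Q   A^T ] [ x     ]   [-c ]
  [ A    0  ] [ lambda ] = [ b ]

Solving the linear system:
  x*      = (-0.75, -0.4375, -0.8125)
  lambda* = (-0.875)
  f(x*)   = -4.6562

x* = (-0.75, -0.4375, -0.8125), lambda* = (-0.875)


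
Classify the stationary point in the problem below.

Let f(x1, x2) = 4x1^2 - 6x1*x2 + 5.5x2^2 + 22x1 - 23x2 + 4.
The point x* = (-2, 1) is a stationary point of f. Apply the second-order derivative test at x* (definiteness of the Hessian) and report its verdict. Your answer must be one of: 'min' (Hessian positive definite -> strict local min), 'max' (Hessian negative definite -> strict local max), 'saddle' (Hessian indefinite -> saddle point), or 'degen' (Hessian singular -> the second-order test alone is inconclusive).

Compute the Hessian H = grad^2 f:
  H = [[8, -6], [-6, 11]]
Verify stationarity: grad f(x*) = H x* + g = (0, 0).
Eigenvalues of H: 3.3153, 15.6847.
Both eigenvalues > 0, so H is positive definite -> x* is a strict local min.

min


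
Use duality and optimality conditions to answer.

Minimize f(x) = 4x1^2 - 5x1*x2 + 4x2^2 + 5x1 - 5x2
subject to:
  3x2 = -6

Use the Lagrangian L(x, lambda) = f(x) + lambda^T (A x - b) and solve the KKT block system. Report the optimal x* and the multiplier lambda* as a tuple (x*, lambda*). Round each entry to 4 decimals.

Form the Lagrangian:
  L(x, lambda) = (1/2) x^T Q x + c^T x + lambda^T (A x - b)
Stationarity (grad_x L = 0): Q x + c + A^T lambda = 0.
Primal feasibility: A x = b.

This gives the KKT block system:
  [ Q   A^T ] [ x     ]   [-c ]
  [ A    0  ] [ lambda ] = [ b ]

Solving the linear system:
  x*      = (-1.875, -2)
  lambda* = (3.875)
  f(x*)   = 11.9375

x* = (-1.875, -2), lambda* = (3.875)


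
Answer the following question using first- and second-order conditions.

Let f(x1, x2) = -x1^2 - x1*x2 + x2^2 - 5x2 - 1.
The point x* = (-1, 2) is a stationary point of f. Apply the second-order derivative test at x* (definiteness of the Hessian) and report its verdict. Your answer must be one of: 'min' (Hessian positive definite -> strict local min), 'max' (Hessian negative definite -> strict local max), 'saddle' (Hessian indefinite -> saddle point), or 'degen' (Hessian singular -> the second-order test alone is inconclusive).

Compute the Hessian H = grad^2 f:
  H = [[-2, -1], [-1, 2]]
Verify stationarity: grad f(x*) = H x* + g = (0, 0).
Eigenvalues of H: -2.2361, 2.2361.
Eigenvalues have mixed signs, so H is indefinite -> x* is a saddle point.

saddle


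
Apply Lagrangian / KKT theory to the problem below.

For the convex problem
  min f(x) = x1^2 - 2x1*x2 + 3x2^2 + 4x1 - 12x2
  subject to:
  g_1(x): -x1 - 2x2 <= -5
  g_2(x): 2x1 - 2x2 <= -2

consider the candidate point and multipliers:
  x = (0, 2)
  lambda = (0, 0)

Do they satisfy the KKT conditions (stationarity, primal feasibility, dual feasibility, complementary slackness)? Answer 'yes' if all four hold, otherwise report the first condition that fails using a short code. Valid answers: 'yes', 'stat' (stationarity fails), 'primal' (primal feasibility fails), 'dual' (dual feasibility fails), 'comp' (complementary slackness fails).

Gradient of f: grad f(x) = Q x + c = (0, 0)
Constraint values g_i(x) = a_i^T x - b_i:
  g_1((0, 2)) = 1
  g_2((0, 2)) = -2
Stationarity residual: grad f(x) + sum_i lambda_i a_i = (0, 0)
  -> stationarity OK
Primal feasibility (all g_i <= 0): FAILS
Dual feasibility (all lambda_i >= 0): OK
Complementary slackness (lambda_i * g_i(x) = 0 for all i): OK

Verdict: the first failing condition is primal_feasibility -> primal.

primal


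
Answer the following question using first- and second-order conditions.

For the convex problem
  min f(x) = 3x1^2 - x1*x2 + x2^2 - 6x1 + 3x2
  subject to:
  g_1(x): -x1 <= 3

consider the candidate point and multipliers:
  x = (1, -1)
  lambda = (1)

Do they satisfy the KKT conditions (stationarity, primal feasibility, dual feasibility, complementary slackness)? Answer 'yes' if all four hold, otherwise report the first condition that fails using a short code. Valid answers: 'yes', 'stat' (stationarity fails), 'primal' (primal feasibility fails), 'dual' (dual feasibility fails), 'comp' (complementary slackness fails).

Gradient of f: grad f(x) = Q x + c = (1, 0)
Constraint values g_i(x) = a_i^T x - b_i:
  g_1((1, -1)) = -4
Stationarity residual: grad f(x) + sum_i lambda_i a_i = (0, 0)
  -> stationarity OK
Primal feasibility (all g_i <= 0): OK
Dual feasibility (all lambda_i >= 0): OK
Complementary slackness (lambda_i * g_i(x) = 0 for all i): FAILS

Verdict: the first failing condition is complementary_slackness -> comp.

comp


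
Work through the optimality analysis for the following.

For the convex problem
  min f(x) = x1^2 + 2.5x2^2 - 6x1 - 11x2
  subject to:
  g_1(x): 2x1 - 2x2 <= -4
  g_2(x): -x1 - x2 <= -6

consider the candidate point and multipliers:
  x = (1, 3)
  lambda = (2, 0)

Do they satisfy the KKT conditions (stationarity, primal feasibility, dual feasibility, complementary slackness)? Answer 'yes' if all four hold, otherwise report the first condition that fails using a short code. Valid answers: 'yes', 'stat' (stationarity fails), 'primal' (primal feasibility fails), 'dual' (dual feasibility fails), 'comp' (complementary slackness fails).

Gradient of f: grad f(x) = Q x + c = (-4, 4)
Constraint values g_i(x) = a_i^T x - b_i:
  g_1((1, 3)) = 0
  g_2((1, 3)) = 2
Stationarity residual: grad f(x) + sum_i lambda_i a_i = (0, 0)
  -> stationarity OK
Primal feasibility (all g_i <= 0): FAILS
Dual feasibility (all lambda_i >= 0): OK
Complementary slackness (lambda_i * g_i(x) = 0 for all i): OK

Verdict: the first failing condition is primal_feasibility -> primal.

primal


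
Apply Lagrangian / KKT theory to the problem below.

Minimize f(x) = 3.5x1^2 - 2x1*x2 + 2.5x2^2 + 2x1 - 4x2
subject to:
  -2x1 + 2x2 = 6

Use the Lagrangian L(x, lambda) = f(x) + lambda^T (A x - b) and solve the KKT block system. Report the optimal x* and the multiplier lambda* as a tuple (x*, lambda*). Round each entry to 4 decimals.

Form the Lagrangian:
  L(x, lambda) = (1/2) x^T Q x + c^T x + lambda^T (A x - b)
Stationarity (grad_x L = 0): Q x + c + A^T lambda = 0.
Primal feasibility: A x = b.

This gives the KKT block system:
  [ Q   A^T ] [ x     ]   [-c ]
  [ A    0  ] [ lambda ] = [ b ]

Solving the linear system:
  x*      = (-0.875, 2.125)
  lambda* = (-4.1875)
  f(x*)   = 7.4375

x* = (-0.875, 2.125), lambda* = (-4.1875)


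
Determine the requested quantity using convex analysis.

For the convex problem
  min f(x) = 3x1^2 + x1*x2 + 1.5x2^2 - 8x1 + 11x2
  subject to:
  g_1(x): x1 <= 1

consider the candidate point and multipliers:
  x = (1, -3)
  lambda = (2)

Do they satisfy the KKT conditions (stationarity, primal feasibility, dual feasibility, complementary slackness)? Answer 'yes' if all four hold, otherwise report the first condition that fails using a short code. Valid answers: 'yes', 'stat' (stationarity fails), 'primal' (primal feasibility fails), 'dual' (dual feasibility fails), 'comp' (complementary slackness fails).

Gradient of f: grad f(x) = Q x + c = (-5, 3)
Constraint values g_i(x) = a_i^T x - b_i:
  g_1((1, -3)) = 0
Stationarity residual: grad f(x) + sum_i lambda_i a_i = (-3, 3)
  -> stationarity FAILS
Primal feasibility (all g_i <= 0): OK
Dual feasibility (all lambda_i >= 0): OK
Complementary slackness (lambda_i * g_i(x) = 0 for all i): OK

Verdict: the first failing condition is stationarity -> stat.

stat


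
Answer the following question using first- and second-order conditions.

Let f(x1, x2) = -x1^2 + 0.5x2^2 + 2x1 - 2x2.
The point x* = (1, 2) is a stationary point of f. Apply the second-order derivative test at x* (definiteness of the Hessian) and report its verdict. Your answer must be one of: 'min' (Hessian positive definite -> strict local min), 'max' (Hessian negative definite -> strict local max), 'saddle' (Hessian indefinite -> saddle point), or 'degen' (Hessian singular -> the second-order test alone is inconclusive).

Compute the Hessian H = grad^2 f:
  H = [[-2, 0], [0, 1]]
Verify stationarity: grad f(x*) = H x* + g = (0, 0).
Eigenvalues of H: -2, 1.
Eigenvalues have mixed signs, so H is indefinite -> x* is a saddle point.

saddle


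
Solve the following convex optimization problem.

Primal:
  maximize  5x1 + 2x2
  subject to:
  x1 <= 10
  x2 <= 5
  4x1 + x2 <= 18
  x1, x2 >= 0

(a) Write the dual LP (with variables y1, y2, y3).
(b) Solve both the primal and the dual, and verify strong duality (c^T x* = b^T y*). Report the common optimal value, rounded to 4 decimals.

The standard primal-dual pair for 'max c^T x s.t. A x <= b, x >= 0' is:
  Dual:  min b^T y  s.t.  A^T y >= c,  y >= 0.

So the dual LP is:
  minimize  10y1 + 5y2 + 18y3
  subject to:
    y1 + 4y3 >= 5
    y2 + y3 >= 2
    y1, y2, y3 >= 0

Solving the primal: x* = (3.25, 5).
  primal value c^T x* = 26.25.
Solving the dual: y* = (0, 0.75, 1.25).
  dual value b^T y* = 26.25.
Strong duality: c^T x* = b^T y*. Confirmed.

26.25


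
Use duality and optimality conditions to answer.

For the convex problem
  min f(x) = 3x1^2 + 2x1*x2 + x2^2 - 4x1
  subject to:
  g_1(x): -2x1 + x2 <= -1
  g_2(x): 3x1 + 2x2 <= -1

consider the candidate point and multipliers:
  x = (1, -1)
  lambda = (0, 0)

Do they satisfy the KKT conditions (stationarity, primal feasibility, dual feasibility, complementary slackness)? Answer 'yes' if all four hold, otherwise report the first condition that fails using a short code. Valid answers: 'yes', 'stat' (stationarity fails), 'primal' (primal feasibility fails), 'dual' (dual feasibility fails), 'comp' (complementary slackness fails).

Gradient of f: grad f(x) = Q x + c = (0, 0)
Constraint values g_i(x) = a_i^T x - b_i:
  g_1((1, -1)) = -2
  g_2((1, -1)) = 2
Stationarity residual: grad f(x) + sum_i lambda_i a_i = (0, 0)
  -> stationarity OK
Primal feasibility (all g_i <= 0): FAILS
Dual feasibility (all lambda_i >= 0): OK
Complementary slackness (lambda_i * g_i(x) = 0 for all i): OK

Verdict: the first failing condition is primal_feasibility -> primal.

primal


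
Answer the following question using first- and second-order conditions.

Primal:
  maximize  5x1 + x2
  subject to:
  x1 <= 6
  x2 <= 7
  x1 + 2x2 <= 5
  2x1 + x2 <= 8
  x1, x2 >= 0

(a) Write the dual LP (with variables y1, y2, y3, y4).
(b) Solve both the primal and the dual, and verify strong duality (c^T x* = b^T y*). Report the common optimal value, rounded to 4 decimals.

The standard primal-dual pair for 'max c^T x s.t. A x <= b, x >= 0' is:
  Dual:  min b^T y  s.t.  A^T y >= c,  y >= 0.

So the dual LP is:
  minimize  6y1 + 7y2 + 5y3 + 8y4
  subject to:
    y1 + y3 + 2y4 >= 5
    y2 + 2y3 + y4 >= 1
    y1, y2, y3, y4 >= 0

Solving the primal: x* = (4, 0).
  primal value c^T x* = 20.
Solving the dual: y* = (0, 0, 0, 2.5).
  dual value b^T y* = 20.
Strong duality: c^T x* = b^T y*. Confirmed.

20


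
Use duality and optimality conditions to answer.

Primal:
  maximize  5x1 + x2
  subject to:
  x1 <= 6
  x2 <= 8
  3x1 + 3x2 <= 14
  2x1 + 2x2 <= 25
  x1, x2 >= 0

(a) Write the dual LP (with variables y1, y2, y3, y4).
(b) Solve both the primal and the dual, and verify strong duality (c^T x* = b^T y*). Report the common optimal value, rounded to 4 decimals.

The standard primal-dual pair for 'max c^T x s.t. A x <= b, x >= 0' is:
  Dual:  min b^T y  s.t.  A^T y >= c,  y >= 0.

So the dual LP is:
  minimize  6y1 + 8y2 + 14y3 + 25y4
  subject to:
    y1 + 3y3 + 2y4 >= 5
    y2 + 3y3 + 2y4 >= 1
    y1, y2, y3, y4 >= 0

Solving the primal: x* = (4.6667, 0).
  primal value c^T x* = 23.3333.
Solving the dual: y* = (0, 0, 1.6667, 0).
  dual value b^T y* = 23.3333.
Strong duality: c^T x* = b^T y*. Confirmed.

23.3333


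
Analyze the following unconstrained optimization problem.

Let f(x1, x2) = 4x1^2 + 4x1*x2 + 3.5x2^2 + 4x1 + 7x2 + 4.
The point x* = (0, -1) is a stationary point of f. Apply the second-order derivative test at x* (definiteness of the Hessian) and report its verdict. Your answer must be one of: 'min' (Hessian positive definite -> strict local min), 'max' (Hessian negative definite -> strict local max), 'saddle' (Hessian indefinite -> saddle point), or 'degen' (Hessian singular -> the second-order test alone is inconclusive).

Compute the Hessian H = grad^2 f:
  H = [[8, 4], [4, 7]]
Verify stationarity: grad f(x*) = H x* + g = (0, 0).
Eigenvalues of H: 3.4689, 11.5311.
Both eigenvalues > 0, so H is positive definite -> x* is a strict local min.

min


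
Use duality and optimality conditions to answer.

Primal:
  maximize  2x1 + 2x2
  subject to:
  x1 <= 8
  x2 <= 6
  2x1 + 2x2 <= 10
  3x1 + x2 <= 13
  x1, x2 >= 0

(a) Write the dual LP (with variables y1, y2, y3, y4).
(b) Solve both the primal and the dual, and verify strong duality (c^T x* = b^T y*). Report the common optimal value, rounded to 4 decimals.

The standard primal-dual pair for 'max c^T x s.t. A x <= b, x >= 0' is:
  Dual:  min b^T y  s.t.  A^T y >= c,  y >= 0.

So the dual LP is:
  minimize  8y1 + 6y2 + 10y3 + 13y4
  subject to:
    y1 + 2y3 + 3y4 >= 2
    y2 + 2y3 + y4 >= 2
    y1, y2, y3, y4 >= 0

Solving the primal: x* = (4, 1).
  primal value c^T x* = 10.
Solving the dual: y* = (0, 0, 1, 0).
  dual value b^T y* = 10.
Strong duality: c^T x* = b^T y*. Confirmed.

10


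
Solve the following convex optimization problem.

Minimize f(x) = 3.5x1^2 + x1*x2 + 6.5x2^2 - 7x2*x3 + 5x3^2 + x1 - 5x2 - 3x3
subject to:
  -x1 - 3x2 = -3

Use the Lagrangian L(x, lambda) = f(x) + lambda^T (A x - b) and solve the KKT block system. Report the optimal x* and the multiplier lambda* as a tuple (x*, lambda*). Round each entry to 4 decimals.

Form the Lagrangian:
  L(x, lambda) = (1/2) x^T Q x + c^T x + lambda^T (A x - b)
Stationarity (grad_x L = 0): Q x + c + A^T lambda = 0.
Primal feasibility: A x = b.

This gives the KKT block system:
  [ Q   A^T ] [ x     ]   [-c ]
  [ A    0  ] [ lambda ] = [ b ]

Solving the linear system:
  x*      = (-0.2304, 1.0768, 1.0538)
  lambda* = (0.4639)
  f(x*)   = -3.692

x* = (-0.2304, 1.0768, 1.0538), lambda* = (0.4639)


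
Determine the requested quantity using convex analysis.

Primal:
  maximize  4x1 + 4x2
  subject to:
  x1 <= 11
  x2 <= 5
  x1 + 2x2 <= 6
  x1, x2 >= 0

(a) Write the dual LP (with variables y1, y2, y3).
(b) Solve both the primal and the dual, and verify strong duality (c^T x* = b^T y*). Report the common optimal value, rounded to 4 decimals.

The standard primal-dual pair for 'max c^T x s.t. A x <= b, x >= 0' is:
  Dual:  min b^T y  s.t.  A^T y >= c,  y >= 0.

So the dual LP is:
  minimize  11y1 + 5y2 + 6y3
  subject to:
    y1 + y3 >= 4
    y2 + 2y3 >= 4
    y1, y2, y3 >= 0

Solving the primal: x* = (6, 0).
  primal value c^T x* = 24.
Solving the dual: y* = (0, 0, 4).
  dual value b^T y* = 24.
Strong duality: c^T x* = b^T y*. Confirmed.

24


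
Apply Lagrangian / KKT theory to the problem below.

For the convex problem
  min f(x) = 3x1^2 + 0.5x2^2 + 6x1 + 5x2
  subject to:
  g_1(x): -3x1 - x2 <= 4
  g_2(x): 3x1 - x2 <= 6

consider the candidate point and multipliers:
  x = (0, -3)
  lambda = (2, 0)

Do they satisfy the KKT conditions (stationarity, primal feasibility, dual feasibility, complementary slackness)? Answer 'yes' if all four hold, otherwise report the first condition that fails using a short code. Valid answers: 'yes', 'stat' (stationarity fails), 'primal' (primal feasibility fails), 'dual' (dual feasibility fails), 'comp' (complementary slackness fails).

Gradient of f: grad f(x) = Q x + c = (6, 2)
Constraint values g_i(x) = a_i^T x - b_i:
  g_1((0, -3)) = -1
  g_2((0, -3)) = -3
Stationarity residual: grad f(x) + sum_i lambda_i a_i = (0, 0)
  -> stationarity OK
Primal feasibility (all g_i <= 0): OK
Dual feasibility (all lambda_i >= 0): OK
Complementary slackness (lambda_i * g_i(x) = 0 for all i): FAILS

Verdict: the first failing condition is complementary_slackness -> comp.

comp


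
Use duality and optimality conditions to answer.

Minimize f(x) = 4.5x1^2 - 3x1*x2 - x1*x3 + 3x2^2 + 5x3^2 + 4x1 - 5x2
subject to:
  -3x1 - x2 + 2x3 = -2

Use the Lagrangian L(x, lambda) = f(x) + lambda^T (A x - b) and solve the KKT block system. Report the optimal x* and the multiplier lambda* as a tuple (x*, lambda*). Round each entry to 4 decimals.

Form the Lagrangian:
  L(x, lambda) = (1/2) x^T Q x + c^T x + lambda^T (A x - b)
Stationarity (grad_x L = 0): Q x + c + A^T lambda = 0.
Primal feasibility: A x = b.

This gives the KKT block system:
  [ Q   A^T ] [ x     ]   [-c ]
  [ A    0  ] [ lambda ] = [ b ]

Solving the linear system:
  x*      = (0.1989, 1.0829, -0.1602)
  lambda* = (0.9006)
  f(x*)   = -1.4088

x* = (0.1989, 1.0829, -0.1602), lambda* = (0.9006)


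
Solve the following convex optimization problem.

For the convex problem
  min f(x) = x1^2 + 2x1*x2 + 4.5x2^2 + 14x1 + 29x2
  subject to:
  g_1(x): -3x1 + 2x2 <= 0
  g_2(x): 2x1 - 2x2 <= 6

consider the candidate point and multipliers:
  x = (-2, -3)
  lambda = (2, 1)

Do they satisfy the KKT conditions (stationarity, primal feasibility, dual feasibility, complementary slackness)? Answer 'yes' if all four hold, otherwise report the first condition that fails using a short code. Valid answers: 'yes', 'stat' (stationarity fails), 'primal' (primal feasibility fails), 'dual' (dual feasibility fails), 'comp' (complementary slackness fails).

Gradient of f: grad f(x) = Q x + c = (4, -2)
Constraint values g_i(x) = a_i^T x - b_i:
  g_1((-2, -3)) = 0
  g_2((-2, -3)) = -4
Stationarity residual: grad f(x) + sum_i lambda_i a_i = (0, 0)
  -> stationarity OK
Primal feasibility (all g_i <= 0): OK
Dual feasibility (all lambda_i >= 0): OK
Complementary slackness (lambda_i * g_i(x) = 0 for all i): FAILS

Verdict: the first failing condition is complementary_slackness -> comp.

comp
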